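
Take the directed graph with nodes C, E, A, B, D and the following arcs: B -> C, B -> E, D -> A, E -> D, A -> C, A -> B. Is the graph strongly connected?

No

There is no directed path from C to B, so the graph is not strongly connected.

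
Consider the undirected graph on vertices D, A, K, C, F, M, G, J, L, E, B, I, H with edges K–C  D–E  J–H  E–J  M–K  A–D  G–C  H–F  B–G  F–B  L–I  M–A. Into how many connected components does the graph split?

Starting from I we can reach I, L. That is one component of size 2.
Starting from A we can reach A, B, C, D, E, F, G, H, J, K, M. That is one component of size 11.
Total: 2 components.

2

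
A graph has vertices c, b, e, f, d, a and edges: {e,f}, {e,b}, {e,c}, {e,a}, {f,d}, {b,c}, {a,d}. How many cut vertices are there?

Removing e increases the component count from 1 to 2, so e is a cut vertex.
By contrast removing a leaves 1 component; it is not a cut vertex. No other vertex is a cut vertex either.

1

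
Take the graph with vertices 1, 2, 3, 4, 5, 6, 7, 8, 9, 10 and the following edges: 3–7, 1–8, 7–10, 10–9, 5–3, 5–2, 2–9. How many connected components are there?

6 is isolated — a component by itself.
4 is isolated — a component by itself.
Starting from 1 we can reach 1, 8. That is one component of size 2.
Starting from 2 we can reach 2, 3, 5, 7, 9, 10. That is one component of size 6.
Total: 4 components.

4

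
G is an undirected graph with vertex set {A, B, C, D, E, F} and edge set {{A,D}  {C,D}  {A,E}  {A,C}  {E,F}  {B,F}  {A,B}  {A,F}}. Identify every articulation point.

Removing A increases the component count from 1 to 2, so A is a cut vertex.
By contrast removing B leaves 1 component; it is not a cut vertex. No other vertex is a cut vertex either.

A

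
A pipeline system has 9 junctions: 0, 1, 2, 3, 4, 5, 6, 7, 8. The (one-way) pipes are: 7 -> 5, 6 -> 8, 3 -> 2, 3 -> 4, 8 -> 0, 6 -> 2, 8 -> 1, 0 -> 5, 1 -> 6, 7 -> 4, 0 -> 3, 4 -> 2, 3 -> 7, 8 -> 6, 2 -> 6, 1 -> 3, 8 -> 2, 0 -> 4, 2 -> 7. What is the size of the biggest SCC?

8

{0, 1, 2, 3, 4, 6, 7, 8} are all mutually reachable — one SCC of size 8.
{5} is an SCC by itself.
The largest has 8 vertices.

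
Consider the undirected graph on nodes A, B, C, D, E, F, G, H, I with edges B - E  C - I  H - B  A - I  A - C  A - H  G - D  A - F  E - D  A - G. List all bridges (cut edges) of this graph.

The edges on the cycle A-C-I-A are not bridges since each lies on that cycle.
But removing F - A disconnects F from A — this is a bridge.

A-F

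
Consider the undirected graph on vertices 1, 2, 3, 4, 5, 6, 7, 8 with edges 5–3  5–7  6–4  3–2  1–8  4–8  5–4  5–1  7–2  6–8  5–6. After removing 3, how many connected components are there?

1

With 3 gone, the remaining components are: {1, 2, 4, 5, 6, 7, 8}.
That is 1 component.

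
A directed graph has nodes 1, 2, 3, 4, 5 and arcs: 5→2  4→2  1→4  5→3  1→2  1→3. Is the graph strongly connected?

There is no directed path from 2 to 4, so the graph is not strongly connected.

No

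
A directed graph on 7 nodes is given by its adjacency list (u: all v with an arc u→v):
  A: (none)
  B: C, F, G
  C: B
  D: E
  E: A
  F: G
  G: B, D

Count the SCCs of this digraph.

4

{B, C, F, G} are all mutually reachable — one SCC of size 4.
{E} is an SCC by itself.
{A} is an SCC by itself.
{D} is an SCC by itself.
That gives 4 strongly connected components.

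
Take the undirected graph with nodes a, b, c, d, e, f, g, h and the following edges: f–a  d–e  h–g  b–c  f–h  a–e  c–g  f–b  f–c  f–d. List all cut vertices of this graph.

Removing f increases the component count from 1 to 2, so f is a cut vertex.
By contrast removing a leaves 1 component; it is not a cut vertex. No other vertex is a cut vertex either.

f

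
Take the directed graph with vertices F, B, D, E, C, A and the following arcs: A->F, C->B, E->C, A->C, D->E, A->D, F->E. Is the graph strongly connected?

There is no directed path from B to E, so the graph is not strongly connected.

No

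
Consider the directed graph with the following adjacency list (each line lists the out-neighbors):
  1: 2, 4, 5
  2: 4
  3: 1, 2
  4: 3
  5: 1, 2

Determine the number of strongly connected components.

1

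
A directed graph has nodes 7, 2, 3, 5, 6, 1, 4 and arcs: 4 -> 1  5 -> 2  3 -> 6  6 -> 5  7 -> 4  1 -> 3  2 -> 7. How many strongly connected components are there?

1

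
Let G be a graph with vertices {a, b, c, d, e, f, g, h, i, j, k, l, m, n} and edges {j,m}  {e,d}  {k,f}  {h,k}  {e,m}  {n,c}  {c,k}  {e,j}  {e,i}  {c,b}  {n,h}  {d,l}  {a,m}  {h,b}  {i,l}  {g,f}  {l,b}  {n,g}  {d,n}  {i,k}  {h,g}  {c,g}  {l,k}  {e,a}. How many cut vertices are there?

Removing e increases the component count from 1 to 2, so e is a cut vertex.
By contrast removing a leaves 1 component; it is not a cut vertex. No other vertex is a cut vertex either.

1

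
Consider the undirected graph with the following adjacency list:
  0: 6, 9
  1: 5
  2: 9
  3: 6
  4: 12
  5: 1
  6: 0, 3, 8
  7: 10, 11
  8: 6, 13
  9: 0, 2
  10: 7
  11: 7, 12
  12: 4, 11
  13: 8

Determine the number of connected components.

3

Starting from 1 we can reach 1, 5. That is one component of size 2.
Starting from 4 we can reach 4, 7, 10, 11, 12. That is one component of size 5.
Starting from 0 we can reach 0, 2, 3, 6, 8, 9, 13. That is one component of size 7.
Total: 3 components.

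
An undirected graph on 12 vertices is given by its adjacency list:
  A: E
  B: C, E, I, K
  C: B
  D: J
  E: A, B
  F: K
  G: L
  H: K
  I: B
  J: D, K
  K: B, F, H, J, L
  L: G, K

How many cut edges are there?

11

removing G-L disconnects G from L; removing L-K disconnects L from K; removing J-K disconnects J from K; removing J-D disconnects J from D — these are bridges.
In total 11 edges are bridges.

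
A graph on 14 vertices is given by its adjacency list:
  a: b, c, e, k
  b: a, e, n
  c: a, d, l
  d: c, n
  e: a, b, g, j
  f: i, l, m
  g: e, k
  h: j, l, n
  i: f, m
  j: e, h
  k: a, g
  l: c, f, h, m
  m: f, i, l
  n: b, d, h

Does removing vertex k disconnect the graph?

No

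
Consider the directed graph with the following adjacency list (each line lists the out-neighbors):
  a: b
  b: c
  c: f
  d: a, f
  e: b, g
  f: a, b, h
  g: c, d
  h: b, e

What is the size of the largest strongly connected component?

{a, b, c, d, e, f, g, h} are all mutually reachable — one SCC of size 8.
The largest has 8 vertices.

8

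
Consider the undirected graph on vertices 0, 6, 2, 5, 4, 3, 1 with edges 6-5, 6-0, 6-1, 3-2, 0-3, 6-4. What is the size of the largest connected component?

Starting from 0 we can reach 0, 1, 2, 3, 4, 5, 6. That is one component of size 7.
The largest has 7 vertices.

7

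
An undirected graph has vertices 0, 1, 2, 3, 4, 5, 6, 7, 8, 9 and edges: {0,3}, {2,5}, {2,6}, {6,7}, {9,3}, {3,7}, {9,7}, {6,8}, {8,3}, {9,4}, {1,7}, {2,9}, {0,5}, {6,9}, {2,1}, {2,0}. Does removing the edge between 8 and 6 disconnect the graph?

No

After removing 8–6, the path 8-3-7-6 still connects them, so the edge is not a bridge.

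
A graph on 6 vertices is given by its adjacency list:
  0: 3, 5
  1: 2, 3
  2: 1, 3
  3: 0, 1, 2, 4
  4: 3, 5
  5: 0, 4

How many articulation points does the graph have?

1

Removing 3 increases the component count from 1 to 2, so 3 is a cut vertex.
By contrast removing 0 leaves 1 component; it is not a cut vertex. No other vertex is a cut vertex either.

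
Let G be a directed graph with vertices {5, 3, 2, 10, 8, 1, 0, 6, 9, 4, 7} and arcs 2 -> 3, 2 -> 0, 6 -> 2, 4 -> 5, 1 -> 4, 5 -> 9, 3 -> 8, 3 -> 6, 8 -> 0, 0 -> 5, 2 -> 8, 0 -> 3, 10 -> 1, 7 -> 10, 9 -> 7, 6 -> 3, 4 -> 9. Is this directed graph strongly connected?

No

There is no directed path from 4 to 2, so the graph is not strongly connected.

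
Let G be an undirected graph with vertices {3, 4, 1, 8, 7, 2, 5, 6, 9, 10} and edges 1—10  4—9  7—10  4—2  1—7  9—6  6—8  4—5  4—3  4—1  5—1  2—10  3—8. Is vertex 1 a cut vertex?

Deleting 1 leaves 1 component (was 1) (its neighbors 4, 5, 7, 10 remain connected to each other), so 1 is not a cut vertex.

No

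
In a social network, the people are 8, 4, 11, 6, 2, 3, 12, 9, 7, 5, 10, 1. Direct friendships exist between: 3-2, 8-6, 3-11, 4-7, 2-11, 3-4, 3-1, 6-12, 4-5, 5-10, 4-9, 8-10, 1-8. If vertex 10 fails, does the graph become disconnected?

Deleting 10 leaves 1 component (was 1) (its neighbors 5, 8 remain connected to each other), so 10 is not a cut vertex.

No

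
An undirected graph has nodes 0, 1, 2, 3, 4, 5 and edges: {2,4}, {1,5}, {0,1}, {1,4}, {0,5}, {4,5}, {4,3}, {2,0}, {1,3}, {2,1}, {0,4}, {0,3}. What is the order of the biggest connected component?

Starting from 0 we can reach 0, 1, 2, 3, 4, 5. That is one component of size 6.
The largest has 6 vertices.

6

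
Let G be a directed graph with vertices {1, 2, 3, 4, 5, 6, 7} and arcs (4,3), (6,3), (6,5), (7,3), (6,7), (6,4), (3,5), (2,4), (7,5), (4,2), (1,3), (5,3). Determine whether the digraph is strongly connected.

There is no directed path from 4 to 1, so the graph is not strongly connected.

No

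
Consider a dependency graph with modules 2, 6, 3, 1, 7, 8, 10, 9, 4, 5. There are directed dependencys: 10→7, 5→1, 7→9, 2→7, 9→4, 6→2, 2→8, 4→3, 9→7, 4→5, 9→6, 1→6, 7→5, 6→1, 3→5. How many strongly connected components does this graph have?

3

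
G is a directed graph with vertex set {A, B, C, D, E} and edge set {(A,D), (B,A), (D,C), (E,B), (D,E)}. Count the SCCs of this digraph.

2

{A, B, D, E} are all mutually reachable — one SCC of size 4.
{C} is an SCC by itself.
That gives 2 strongly connected components.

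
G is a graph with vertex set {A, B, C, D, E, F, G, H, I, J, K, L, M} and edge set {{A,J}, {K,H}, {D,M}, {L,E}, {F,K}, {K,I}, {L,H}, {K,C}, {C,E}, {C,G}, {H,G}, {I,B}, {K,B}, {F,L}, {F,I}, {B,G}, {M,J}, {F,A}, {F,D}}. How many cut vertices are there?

Removing F increases the component count from 1 to 2, so F is a cut vertex.
By contrast removing L leaves 1 component; it is not a cut vertex. No other vertex is a cut vertex either.

1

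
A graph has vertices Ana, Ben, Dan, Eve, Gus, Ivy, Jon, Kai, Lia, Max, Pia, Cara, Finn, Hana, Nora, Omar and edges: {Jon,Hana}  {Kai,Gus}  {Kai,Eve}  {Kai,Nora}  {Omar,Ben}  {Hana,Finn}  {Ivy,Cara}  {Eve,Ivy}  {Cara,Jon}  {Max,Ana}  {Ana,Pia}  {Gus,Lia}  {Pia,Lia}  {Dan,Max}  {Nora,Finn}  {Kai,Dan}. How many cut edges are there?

The edges on the cycle Kai-Eve-Ivy-Cara-Jon-Hana-Finn-Nora-Kai are not bridges since each lies on that cycle.
But removing Omar–Ben disconnects Omar from Ben — this is a bridge.

1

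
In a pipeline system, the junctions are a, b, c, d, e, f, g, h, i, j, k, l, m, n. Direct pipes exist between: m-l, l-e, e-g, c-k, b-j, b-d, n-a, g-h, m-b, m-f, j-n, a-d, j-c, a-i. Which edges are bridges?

The edges on the cycle b-j-n-a-d-b are not bridges since each lies on that cycle.
But removing k-c disconnects k from c; removing e-g disconnects e from g; removing l-e disconnects l from e; removing m-b disconnects m from b — these are bridges.
In total 9 edges are bridges.

a-i, b-m, c-j, c-k, e-g, e-l, f-m, g-h, l-m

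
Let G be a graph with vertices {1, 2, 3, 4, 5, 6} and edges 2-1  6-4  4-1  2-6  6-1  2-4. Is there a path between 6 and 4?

Yes

From 6 we can reach 1, 2, 4, 6, which includes 4.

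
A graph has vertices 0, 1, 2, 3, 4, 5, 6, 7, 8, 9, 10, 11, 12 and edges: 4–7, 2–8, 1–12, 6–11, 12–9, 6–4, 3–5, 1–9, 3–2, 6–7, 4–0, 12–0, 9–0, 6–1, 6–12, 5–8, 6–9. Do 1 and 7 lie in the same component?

Yes

From 1 we can reach 0, 1, 4, 6, 7, 9, 11, 12, which includes 7.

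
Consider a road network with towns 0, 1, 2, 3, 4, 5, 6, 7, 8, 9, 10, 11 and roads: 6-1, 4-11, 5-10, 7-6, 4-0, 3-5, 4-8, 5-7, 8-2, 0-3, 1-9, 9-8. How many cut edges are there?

The edges on the cycle 4-0-3-5-7-6-1-9-8-4 are not bridges since each lies on that cycle.
But removing 8-2 disconnects 8 from 2; removing 4-11 disconnects 4 from 11; removing 10-5 disconnects 10 from 5 — these are bridges.
That makes 3 bridges.

3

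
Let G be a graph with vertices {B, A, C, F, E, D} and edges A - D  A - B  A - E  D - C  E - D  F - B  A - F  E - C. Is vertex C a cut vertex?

Deleting C leaves 1 component (was 1) (its neighbors D, E remain connected to each other), so C is not a cut vertex.

No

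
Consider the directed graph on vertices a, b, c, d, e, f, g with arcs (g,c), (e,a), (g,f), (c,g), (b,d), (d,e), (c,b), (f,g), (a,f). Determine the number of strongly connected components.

{a, b, c, d, e, f, g} are all mutually reachable — one SCC of size 7.
That gives 1 strongly connected component.

1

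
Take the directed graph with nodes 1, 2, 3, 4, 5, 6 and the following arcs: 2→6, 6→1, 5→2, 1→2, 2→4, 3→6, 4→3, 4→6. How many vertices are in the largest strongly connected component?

5

{1, 2, 3, 4, 6} are all mutually reachable — one SCC of size 5.
{5} is an SCC by itself.
The largest has 5 vertices.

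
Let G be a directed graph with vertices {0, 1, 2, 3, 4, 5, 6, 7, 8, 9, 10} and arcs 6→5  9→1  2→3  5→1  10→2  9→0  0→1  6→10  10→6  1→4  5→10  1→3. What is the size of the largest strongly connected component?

{5, 6, 10} are all mutually reachable — one SCC of size 3.
{9} is an SCC by itself.
{0} is an SCC by itself.
{8} is an SCC by itself.
{2} is an SCC by itself.
(and 4 more singleton SCCs)
The largest has 3 vertices.

3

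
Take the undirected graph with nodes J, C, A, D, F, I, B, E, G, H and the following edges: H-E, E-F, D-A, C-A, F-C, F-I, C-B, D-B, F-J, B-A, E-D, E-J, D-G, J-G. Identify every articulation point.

Removing E increases the component count from 1 to 2, so E is a cut vertex.
Removing F increases the component count from 1 to 2, so F is a cut vertex.
By contrast removing G leaves 1 component; it is not a cut vertex. No other vertex is a cut vertex either.

E, F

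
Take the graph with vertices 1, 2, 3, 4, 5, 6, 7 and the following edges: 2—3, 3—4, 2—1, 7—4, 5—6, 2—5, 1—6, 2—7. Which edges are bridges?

none

The edges on the cycle 2-3-4-7-2 are not bridges since each lies on that cycle.
Every edge lies on some cycle, so there are no bridges.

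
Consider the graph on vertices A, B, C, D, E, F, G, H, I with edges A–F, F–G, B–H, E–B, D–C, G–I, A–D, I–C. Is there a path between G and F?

Yes

From G we can reach A, C, D, F, G, I, which includes F.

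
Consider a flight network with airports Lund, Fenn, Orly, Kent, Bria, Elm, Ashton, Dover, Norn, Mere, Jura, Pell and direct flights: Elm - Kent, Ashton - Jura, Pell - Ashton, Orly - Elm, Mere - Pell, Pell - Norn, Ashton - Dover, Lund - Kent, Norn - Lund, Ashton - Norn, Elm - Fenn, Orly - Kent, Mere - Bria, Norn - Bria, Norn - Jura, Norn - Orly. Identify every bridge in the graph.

Ashton-Dover, Elm-Fenn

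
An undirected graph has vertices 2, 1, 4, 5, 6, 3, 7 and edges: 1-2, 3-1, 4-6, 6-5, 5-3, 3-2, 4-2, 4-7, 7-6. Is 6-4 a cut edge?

After removing 6-4, the path 6-7-4 still connects them, so the edge is not a bridge.

No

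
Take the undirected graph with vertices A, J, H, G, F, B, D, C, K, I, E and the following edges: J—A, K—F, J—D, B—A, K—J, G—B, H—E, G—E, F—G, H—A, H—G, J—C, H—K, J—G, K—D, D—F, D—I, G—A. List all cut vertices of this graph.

Removing D increases the component count from 1 to 2, so D is a cut vertex.
Removing J increases the component count from 1 to 2, so J is a cut vertex.
By contrast removing F leaves 1 component; it is not a cut vertex. No other vertex is a cut vertex either.

D, J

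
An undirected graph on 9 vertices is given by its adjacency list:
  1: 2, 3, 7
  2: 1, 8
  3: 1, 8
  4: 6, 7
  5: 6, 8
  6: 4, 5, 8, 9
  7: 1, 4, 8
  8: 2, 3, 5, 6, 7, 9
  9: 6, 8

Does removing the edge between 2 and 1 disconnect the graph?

After removing 2-1, the path 2-8-7-1 still connects them, so the edge is not a bridge.

No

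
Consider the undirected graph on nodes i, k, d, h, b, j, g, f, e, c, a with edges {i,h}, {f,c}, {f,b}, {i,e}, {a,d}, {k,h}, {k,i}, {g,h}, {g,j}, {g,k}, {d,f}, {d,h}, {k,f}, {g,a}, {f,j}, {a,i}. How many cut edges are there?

3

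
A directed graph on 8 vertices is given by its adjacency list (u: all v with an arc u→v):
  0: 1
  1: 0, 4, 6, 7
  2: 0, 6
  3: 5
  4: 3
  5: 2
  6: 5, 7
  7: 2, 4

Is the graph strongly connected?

From 6 we can reach every vertex (0, 1, 2, 3, 4, 5, 6, 7), and every vertex can reach 6 (0, 1, 2, 3, 4, 5, 6, 7). So the whole graph is one strongly connected component.

Yes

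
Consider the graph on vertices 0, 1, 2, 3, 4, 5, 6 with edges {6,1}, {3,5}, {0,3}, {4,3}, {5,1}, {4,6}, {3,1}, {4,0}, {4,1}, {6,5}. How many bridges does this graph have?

0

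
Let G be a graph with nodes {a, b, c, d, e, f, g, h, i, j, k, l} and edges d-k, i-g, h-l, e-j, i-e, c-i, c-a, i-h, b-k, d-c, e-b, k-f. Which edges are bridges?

a-c, e-j, f-k, g-i, h-i, h-l

The edges on the cycle d-c-i-e-b-k-d are not bridges since each lies on that cycle.
But removing e-j disconnects e from j; removing a-c disconnects a from c; removing h-l disconnects h from l; removing f-k disconnects f from k — these are bridges.
In total 6 edges are bridges.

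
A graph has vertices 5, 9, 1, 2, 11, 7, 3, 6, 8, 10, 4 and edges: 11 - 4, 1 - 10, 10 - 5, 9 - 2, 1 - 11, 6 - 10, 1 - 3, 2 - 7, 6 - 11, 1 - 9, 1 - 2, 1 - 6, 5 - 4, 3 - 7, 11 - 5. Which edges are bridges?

none

The edges on the cycle 1-6-10-1 are not bridges since each lies on that cycle.
Every edge lies on some cycle, so there are no bridges.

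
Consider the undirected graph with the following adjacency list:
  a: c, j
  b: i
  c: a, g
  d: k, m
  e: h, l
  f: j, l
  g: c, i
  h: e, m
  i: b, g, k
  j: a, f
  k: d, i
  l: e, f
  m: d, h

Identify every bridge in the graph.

The edges on the cycle e-l-f-j-a-c-g-i-k-d-m-h-e are not bridges since each lies on that cycle.
But removing b-i disconnects b from i — this is a bridge.

b-i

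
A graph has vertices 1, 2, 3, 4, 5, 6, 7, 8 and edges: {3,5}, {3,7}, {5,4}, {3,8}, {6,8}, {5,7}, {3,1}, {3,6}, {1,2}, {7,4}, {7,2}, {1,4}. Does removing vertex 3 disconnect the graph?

Yes

Deleting 3 raises the number of components from 1 to 2, so 3 is a cut vertex.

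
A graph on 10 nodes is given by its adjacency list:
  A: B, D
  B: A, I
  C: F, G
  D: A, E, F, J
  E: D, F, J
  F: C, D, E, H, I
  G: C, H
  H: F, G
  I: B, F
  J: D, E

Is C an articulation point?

No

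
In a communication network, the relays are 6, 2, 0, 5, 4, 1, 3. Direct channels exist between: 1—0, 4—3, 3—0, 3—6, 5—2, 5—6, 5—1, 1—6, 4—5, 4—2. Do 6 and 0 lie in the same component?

Yes

From 6 we can reach 0, 1, 2, 3, 4, 5, 6, which includes 0.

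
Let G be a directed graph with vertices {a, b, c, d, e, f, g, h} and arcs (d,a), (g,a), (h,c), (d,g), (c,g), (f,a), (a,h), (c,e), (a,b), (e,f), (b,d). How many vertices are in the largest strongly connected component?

8

{a, b, c, d, e, f, g, h} are all mutually reachable — one SCC of size 8.
The largest has 8 vertices.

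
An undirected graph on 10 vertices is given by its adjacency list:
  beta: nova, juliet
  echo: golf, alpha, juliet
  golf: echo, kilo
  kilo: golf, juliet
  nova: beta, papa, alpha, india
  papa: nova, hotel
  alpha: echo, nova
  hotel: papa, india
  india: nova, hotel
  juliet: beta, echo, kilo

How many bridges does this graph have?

0

The edges on the cycle nova-papa-hotel-india-nova are not bridges since each lies on that cycle.
Every edge lies on some cycle, so there are no bridges.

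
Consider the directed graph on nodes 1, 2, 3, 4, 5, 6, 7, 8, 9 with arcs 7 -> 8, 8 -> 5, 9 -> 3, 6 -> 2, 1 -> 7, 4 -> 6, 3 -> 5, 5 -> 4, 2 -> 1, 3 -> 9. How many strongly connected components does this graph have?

{1, 2, 4, 5, 6, 7, 8} are all mutually reachable — one SCC of size 7.
{3, 9} are all mutually reachable — one SCC of size 2.
That gives 2 strongly connected components.

2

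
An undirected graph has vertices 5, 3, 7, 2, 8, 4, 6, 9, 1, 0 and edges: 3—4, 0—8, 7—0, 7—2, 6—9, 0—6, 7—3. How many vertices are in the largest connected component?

1 is isolated — a component by itself.
5 is isolated — a component by itself.
Starting from 0 we can reach 0, 2, 3, 4, 6, 7, 8, 9. That is one component of size 8.
The largest has 8 vertices.

8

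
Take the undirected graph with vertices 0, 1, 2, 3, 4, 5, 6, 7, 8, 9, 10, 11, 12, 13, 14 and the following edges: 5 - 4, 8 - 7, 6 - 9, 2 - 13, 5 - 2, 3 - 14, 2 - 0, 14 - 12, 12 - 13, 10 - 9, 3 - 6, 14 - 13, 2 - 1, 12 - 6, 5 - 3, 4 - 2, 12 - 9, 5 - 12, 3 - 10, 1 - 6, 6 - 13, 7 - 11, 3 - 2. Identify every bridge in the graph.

The edges on the cycle 3-10-9-6-3 are not bridges since each lies on that cycle.
But removing 0 - 2 disconnects 0 from 2; removing 8 - 7 disconnects 8 from 7; removing 7 - 11 disconnects 7 from 11 — these are bridges.

0-2, 11-7, 7-8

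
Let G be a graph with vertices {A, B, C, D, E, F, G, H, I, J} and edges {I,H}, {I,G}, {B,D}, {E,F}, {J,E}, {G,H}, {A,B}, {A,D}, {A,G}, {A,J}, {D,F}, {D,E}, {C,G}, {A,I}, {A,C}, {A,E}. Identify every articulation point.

Removing A increases the component count from 1 to 2, so A is a cut vertex.
By contrast removing H leaves 1 component; it is not a cut vertex. No other vertex is a cut vertex either.

A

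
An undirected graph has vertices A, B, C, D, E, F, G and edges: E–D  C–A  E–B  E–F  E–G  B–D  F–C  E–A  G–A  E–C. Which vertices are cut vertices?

Removing E increases the component count from 1 to 2, so E is a cut vertex.
By contrast removing C leaves 1 component; it is not a cut vertex. No other vertex is a cut vertex either.

E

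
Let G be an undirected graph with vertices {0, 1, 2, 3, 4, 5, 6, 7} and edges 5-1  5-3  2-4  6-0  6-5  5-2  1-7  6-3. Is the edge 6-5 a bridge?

No

After removing 6-5, the path 6-3-5 still connects them, so the edge is not a bridge.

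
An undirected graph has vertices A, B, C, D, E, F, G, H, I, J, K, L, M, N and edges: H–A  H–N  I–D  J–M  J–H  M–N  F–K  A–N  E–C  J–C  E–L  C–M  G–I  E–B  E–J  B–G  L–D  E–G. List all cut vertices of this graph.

E

Removing E increases the component count from 2 to 3, so E is a cut vertex.
By contrast removing H leaves 2 components; it is not a cut vertex. No other vertex is a cut vertex either.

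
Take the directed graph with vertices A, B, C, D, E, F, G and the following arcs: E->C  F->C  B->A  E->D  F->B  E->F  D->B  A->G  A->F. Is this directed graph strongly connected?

There is no directed path from C to G, so the graph is not strongly connected.

No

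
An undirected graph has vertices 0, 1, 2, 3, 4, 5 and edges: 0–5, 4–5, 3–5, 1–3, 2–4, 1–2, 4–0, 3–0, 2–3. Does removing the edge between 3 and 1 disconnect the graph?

No

After removing 3–1, the path 3-2-1 still connects them, so the edge is not a bridge.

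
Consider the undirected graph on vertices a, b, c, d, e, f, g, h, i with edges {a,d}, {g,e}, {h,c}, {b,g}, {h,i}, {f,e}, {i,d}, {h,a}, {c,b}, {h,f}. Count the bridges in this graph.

The edges on the cycle h-c-b-g-e-f-h are not bridges since each lies on that cycle.
Every edge lies on some cycle, so there are no bridges.

0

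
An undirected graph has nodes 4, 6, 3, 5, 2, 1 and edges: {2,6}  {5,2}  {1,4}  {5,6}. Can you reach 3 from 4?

No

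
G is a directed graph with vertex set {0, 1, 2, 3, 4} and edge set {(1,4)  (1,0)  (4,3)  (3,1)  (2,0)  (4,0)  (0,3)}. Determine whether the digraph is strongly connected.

There is no directed path from 4 to 2, so the graph is not strongly connected.

No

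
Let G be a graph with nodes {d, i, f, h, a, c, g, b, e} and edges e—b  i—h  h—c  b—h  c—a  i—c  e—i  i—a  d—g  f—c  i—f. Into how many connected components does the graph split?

Starting from d we can reach d, g. That is one component of size 2.
Starting from a we can reach a, b, c, e, f, h, i. That is one component of size 7.
Total: 2 components.

2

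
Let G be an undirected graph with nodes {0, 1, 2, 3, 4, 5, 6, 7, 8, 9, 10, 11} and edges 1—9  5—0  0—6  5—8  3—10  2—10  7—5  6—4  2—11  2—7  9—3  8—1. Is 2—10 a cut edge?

After removing 2—10, the path 2-7-5-8-1-9-3-10 still connects them, so the edge is not a bridge.

No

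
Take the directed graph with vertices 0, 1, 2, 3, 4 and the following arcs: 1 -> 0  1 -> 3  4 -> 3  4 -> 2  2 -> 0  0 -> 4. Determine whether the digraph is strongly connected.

There is no directed path from 2 to 1, so the graph is not strongly connected.

No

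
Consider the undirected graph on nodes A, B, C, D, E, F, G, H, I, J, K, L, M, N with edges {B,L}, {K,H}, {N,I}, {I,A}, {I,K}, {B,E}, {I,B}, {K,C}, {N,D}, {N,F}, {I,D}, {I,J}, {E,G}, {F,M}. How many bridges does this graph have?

11

The edges on the cycle N-I-D-N are not bridges since each lies on that cycle.
But removing I—B disconnects I from B; removing N—F disconnects N from F; removing E—G disconnects E from G; removing I—J disconnects I from J — these are bridges.
In total 11 edges are bridges.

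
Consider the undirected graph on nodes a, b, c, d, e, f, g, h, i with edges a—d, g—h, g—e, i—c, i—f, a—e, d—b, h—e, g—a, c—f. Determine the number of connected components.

2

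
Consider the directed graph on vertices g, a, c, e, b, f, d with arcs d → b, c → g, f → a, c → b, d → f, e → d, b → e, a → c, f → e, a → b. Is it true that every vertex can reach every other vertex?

There is no directed path from g to d, so the graph is not strongly connected.

No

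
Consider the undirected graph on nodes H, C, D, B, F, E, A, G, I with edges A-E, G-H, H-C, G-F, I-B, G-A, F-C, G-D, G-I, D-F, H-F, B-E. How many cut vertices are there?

1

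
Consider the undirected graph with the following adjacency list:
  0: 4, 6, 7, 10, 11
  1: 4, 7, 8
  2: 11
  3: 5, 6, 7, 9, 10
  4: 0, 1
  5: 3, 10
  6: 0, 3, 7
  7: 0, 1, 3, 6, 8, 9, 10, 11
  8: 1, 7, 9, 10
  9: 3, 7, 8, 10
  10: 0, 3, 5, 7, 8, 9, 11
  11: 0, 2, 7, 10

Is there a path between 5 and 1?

Yes

From 5 we can reach 0, 1, 2, 3, 4, 5, 6, 7, 8, 9, 10, 11, which includes 1.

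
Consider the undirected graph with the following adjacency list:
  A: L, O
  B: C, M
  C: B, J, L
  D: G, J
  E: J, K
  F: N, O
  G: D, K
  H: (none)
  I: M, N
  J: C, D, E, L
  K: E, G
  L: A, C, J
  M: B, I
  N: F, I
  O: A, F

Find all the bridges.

The edges on the cycle J-E-K-G-D-J are not bridges since each lies on that cycle.
Every edge lies on some cycle, so there are no bridges.

none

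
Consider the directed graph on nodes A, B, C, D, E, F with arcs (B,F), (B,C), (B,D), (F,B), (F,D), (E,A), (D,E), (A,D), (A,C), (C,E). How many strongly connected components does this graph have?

2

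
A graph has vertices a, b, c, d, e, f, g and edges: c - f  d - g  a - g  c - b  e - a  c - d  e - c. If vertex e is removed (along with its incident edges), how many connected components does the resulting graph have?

1

With e gone, the remaining components are: {a, b, c, d, f, g}.
That is 1 component.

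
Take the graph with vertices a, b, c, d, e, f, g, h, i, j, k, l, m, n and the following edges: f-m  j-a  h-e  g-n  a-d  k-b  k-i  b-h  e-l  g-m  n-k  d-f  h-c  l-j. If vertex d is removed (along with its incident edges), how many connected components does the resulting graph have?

With d gone, the remaining components are: {a, b, c, e, f, g, h, i, j, k, l, m, n}.
That is 1 component.

1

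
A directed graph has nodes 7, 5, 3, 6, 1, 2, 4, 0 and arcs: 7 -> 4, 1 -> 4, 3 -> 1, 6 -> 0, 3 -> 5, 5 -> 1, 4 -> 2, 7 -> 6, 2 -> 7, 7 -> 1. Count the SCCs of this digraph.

5

{1, 2, 4, 7} are all mutually reachable — one SCC of size 4.
{6} is an SCC by itself.
{5} is an SCC by itself.
{0} is an SCC by itself.
{3} is an SCC by itself.
That gives 5 strongly connected components.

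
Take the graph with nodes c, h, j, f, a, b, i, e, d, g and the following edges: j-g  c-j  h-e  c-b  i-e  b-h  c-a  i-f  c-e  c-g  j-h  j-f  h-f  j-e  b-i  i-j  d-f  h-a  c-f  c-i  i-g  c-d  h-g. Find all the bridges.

The edges on the cycle c-b-i-e-c are not bridges since each lies on that cycle.
Every edge lies on some cycle, so there are no bridges.

none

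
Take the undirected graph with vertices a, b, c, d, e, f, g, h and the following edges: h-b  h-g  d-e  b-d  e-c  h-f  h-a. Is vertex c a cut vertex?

Deleting c leaves 1 component (was 1), so c is not a cut vertex.

No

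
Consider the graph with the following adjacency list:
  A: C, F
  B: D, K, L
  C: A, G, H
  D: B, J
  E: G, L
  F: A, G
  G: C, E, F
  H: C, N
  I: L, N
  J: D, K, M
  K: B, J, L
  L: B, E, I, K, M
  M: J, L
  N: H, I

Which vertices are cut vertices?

Removing L increases the component count from 1 to 2, so L is a cut vertex.
By contrast removing E leaves 1 component; it is not a cut vertex. No other vertex is a cut vertex either.

L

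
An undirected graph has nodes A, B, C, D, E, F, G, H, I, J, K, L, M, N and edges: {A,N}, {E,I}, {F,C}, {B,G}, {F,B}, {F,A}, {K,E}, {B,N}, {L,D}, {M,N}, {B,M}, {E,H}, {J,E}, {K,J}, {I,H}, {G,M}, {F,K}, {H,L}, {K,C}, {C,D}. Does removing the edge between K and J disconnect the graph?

After removing K - J, the path K-E-J still connects them, so the edge is not a bridge.

No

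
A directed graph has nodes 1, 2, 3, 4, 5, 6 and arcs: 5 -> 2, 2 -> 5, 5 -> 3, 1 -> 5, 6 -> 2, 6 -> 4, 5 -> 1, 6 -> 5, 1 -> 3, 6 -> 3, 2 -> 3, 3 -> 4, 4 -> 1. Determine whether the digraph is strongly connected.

No

There is no directed path from 1 to 6, so the graph is not strongly connected.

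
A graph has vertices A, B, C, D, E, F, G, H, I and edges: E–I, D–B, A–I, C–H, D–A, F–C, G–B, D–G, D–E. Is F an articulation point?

No

Deleting F leaves 2 components (was 2), so F is not a cut vertex.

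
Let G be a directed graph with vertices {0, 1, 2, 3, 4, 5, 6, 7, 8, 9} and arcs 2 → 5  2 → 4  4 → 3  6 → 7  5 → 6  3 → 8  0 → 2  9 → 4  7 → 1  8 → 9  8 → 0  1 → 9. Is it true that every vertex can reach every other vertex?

From 0 we can reach every vertex (0, 1, 2, 3, 4, 5, 6, 7, 8, 9), and every vertex can reach 0 (0, 1, 2, 3, 4, 5, 6, 7, 8, 9). So the whole graph is one strongly connected component.

Yes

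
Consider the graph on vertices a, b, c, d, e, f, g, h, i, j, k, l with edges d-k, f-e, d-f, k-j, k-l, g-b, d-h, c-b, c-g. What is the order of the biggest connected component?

7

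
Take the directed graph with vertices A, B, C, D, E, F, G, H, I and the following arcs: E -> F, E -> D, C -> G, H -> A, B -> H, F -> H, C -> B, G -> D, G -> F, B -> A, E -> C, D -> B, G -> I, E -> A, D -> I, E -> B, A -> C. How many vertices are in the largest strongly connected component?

{A, B, C, D, F, G, H} are all mutually reachable — one SCC of size 7.
{I} is an SCC by itself.
{E} is an SCC by itself.
The largest has 7 vertices.

7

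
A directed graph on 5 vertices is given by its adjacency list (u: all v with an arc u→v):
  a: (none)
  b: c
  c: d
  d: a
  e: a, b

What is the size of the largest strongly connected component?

{e} is an SCC by itself.
{d} is an SCC by itself.
{b} is an SCC by itself.
{a} is an SCC by itself.
{c} is an SCC by itself.
The largest has 1 vertex.

1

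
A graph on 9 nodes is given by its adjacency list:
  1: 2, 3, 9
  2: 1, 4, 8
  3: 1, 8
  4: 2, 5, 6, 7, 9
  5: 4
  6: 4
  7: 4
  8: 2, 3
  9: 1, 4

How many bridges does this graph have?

3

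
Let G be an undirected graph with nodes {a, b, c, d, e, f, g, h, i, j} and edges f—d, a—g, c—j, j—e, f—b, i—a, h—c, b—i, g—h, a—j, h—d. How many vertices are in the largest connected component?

10

Starting from a we can reach a, b, c, d, e, f, g, h, i, j. That is one component of size 10.
The largest has 10 vertices.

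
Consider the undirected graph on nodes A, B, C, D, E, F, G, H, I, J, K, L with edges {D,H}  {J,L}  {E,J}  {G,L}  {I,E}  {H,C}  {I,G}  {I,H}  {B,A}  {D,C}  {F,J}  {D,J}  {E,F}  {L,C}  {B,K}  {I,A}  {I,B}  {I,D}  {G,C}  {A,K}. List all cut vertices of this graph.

Removing I increases the component count from 1 to 2, so I is a cut vertex.
By contrast removing E leaves 1 component; it is not a cut vertex. No other vertex is a cut vertex either.

I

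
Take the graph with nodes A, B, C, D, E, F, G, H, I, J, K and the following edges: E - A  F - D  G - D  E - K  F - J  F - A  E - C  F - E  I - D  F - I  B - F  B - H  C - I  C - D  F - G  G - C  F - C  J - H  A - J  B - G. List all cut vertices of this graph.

Removing E increases the component count from 1 to 2, so E is a cut vertex.
By contrast removing D leaves 1 component; it is not a cut vertex. No other vertex is a cut vertex either.

E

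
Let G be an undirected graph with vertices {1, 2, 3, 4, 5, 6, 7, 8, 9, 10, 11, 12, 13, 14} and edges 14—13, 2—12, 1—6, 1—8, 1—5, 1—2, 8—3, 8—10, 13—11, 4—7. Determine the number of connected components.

9 is isolated — a component by itself.
Starting from 4 we can reach 4, 7. That is one component of size 2.
Starting from 11 we can reach 11, 13, 14. That is one component of size 3.
Starting from 1 we can reach 1, 2, 3, 5, 6, 8, 10, 12. That is one component of size 8.
Total: 4 components.

4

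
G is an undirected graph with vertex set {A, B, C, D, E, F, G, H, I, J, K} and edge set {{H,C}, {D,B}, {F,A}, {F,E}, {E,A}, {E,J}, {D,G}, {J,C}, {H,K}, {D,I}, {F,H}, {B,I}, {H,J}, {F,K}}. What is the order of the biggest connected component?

7

Starting from B we can reach B, D, G, I. That is one component of size 4.
Starting from A we can reach A, C, E, F, H, J, K. That is one component of size 7.
The largest has 7 vertices.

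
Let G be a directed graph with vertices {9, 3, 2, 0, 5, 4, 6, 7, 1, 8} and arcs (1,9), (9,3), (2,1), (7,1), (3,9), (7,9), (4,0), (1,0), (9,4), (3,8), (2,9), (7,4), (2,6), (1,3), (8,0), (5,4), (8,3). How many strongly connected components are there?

{3, 8, 9} are all mutually reachable — one SCC of size 3.
{0} is an SCC by itself.
{4} is an SCC by itself.
{7} is an SCC by itself.
{1} is an SCC by itself.
(and 3 more singleton SCCs)
That gives 8 strongly connected components.

8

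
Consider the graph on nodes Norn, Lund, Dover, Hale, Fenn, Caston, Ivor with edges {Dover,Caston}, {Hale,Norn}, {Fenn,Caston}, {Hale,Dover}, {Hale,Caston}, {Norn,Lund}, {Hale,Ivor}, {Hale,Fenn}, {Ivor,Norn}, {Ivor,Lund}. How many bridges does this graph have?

The edges on the cycle Hale-Dover-Caston-Hale are not bridges since each lies on that cycle.
Every edge lies on some cycle, so there are no bridges.

0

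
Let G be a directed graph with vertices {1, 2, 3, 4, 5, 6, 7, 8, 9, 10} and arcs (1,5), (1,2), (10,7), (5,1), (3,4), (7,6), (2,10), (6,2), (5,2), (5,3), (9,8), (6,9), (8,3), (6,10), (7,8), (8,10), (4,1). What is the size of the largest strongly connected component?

{1, 2, 3, 4, 5, 6, 7, 8, 9, 10} are all mutually reachable — one SCC of size 10.
The largest has 10 vertices.

10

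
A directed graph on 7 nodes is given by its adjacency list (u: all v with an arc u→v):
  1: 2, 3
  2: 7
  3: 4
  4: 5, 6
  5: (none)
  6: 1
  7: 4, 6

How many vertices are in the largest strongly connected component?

{1, 2, 3, 4, 6, 7} are all mutually reachable — one SCC of size 6.
{5} is an SCC by itself.
The largest has 6 vertices.

6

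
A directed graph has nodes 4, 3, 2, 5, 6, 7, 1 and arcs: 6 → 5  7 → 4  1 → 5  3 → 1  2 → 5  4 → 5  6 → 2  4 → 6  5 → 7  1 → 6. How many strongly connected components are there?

3

{2, 4, 5, 6, 7} are all mutually reachable — one SCC of size 5.
{1} is an SCC by itself.
{3} is an SCC by itself.
That gives 3 strongly connected components.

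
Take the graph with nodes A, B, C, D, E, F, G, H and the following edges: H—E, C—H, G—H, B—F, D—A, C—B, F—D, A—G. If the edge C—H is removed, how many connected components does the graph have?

C and H are still connected via C-B-F-D-A-G-H, so the component count stays at 1.

1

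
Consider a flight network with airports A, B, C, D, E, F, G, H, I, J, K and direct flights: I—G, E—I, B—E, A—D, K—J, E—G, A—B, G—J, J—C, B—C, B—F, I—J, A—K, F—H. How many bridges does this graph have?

The edges on the cycle E-I-G-E are not bridges since each lies on that cycle.
But removing F—B disconnects F from B; removing A—D disconnects A from D; removing F—H disconnects F from H — these are bridges.
That makes 3 bridges.

3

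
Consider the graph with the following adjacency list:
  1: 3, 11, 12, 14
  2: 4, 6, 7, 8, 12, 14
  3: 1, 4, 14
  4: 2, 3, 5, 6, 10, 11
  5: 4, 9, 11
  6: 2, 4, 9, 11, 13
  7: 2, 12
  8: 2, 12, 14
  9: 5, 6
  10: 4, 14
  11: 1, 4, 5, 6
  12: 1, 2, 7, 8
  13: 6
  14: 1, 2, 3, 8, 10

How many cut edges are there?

The edges on the cycle 2-6-4-10-14-2 are not bridges since each lies on that cycle.
But removing 6-13 disconnects 6 from 13 — this is a bridge.

1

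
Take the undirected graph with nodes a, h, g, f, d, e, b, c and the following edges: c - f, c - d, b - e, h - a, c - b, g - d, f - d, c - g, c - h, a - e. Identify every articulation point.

Removing c increases the component count from 1 to 2, so c is a cut vertex.
By contrast removing f leaves 1 component; it is not a cut vertex. No other vertex is a cut vertex either.

c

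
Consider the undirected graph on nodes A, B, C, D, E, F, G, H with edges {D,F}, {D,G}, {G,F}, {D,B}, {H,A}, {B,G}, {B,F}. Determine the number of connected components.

E is isolated — a component by itself.
C is isolated — a component by itself.
Starting from A we can reach A, H. That is one component of size 2.
Starting from B we can reach B, D, F, G. That is one component of size 4.
Total: 4 components.

4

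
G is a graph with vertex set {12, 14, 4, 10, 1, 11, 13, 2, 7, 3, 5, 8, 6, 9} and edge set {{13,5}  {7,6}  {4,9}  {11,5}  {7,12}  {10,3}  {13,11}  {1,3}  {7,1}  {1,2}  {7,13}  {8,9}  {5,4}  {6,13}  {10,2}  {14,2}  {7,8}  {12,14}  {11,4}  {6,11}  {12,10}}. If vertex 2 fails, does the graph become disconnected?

Deleting 2 leaves 1 component (was 1) (its neighbors 1, 10, 14 remain connected to each other), so 2 is not a cut vertex.

No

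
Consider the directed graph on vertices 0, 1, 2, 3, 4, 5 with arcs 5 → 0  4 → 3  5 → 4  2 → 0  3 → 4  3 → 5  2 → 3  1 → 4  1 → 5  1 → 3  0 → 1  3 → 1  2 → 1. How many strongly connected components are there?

{0, 1, 3, 4, 5} are all mutually reachable — one SCC of size 5.
{2} is an SCC by itself.
That gives 2 strongly connected components.

2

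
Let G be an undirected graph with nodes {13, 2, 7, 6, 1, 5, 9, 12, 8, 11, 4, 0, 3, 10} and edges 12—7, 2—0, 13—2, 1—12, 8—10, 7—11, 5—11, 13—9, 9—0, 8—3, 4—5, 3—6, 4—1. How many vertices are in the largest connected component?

6

Starting from 0 we can reach 0, 2, 9, 13. That is one component of size 4.
Starting from 3 we can reach 3, 6, 8, 10. That is one component of size 4.
Starting from 1 we can reach 1, 4, 5, 7, 11, 12. That is one component of size 6.
The largest has 6 vertices.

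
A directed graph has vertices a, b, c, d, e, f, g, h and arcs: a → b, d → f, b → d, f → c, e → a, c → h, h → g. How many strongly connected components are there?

8

{g} is an SCC by itself.
{h} is an SCC by itself.
{e} is an SCC by itself.
{b} is an SCC by itself.
{f} is an SCC by itself.
(and 3 more singleton SCCs)
That gives 8 strongly connected components.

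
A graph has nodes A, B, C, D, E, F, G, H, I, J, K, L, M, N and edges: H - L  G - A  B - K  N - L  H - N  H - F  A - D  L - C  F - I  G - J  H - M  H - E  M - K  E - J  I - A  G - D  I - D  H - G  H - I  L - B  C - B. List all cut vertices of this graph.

Removing H increases the component count from 1 to 2, so H is a cut vertex.
By contrast removing I leaves 1 component; it is not a cut vertex. No other vertex is a cut vertex either.

H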